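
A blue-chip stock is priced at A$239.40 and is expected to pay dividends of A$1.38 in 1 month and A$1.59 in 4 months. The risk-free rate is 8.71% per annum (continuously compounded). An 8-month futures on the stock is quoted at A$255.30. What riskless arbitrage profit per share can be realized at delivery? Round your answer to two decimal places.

A$4.68 per share

PV(dividends) I = 1.38·e^(−0.0871·1/12) + 1.59·e^(−0.0871·4/12) = 2.9145
Fair futures F* = (S − I)·e^(rT) = (239.40 − 2.9145)·e^0.058067 = 236.4855 × 1.059786 = 250.6240
Market A$255.30 > fair 250.6240: forward overpriced → cash-and-carry (borrow at r, buy the stock and collect the dividends, short the forward).
Profit at T = |F_mkt − F*| = |255.30 − 250.6240| = A$4.68 per share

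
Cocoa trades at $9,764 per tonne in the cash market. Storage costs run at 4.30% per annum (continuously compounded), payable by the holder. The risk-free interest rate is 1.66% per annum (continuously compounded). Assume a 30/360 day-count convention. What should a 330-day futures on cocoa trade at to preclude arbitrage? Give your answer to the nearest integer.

Net carry = r + u − y = 0.0166 + 0.0430 − 0.0000 = 0.0596
F = S·e^((r+u−y)T) = 9764 · e^(0.0596 × 330/360) = 9764 · e^0.054633
= 9764 × 1.056153 = $10,312 per tonne

$10,312 per tonne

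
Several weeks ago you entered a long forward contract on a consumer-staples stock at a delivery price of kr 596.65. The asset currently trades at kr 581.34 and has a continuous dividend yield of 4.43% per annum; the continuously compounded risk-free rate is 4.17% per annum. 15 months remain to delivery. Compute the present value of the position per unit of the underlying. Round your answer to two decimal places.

-kr 16.32

Current fair forward for the remaining 15 months: F = S·e^((r − q)·T), (r − q) = 0.0417 − 0.0443 = -0.0026
F = 581.34 · e^(-0.0026 × 15/12) = 581.34 × 0.996755 = 579.4536
Value of long forward = (F − K)·e^(−rT) = (579.4536 − 596.65) · e^(−0.0417·15/12)
= -17.1964 × 0.949210 = -16.32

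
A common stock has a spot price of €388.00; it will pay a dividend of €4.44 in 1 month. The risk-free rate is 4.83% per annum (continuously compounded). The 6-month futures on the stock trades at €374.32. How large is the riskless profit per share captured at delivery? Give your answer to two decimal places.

PV(dividends) I = 4.44·e^(−0.0483·1/12) = 4.4222
Fair futures F* = (S − I)·e^(rT) = (388.00 − 4.4222)·e^0.024150 = 383.5778 × 1.024444 = 392.9540
Market €374.32 < fair 392.9540: forward underpriced → reverse cash-and-carry (short the stock, invest proceeds at r, pay the dividends, go long the forward).
Profit at T = |F_mkt − F*| = |374.32 − 392.9540| = €18.63 per share

€18.63 per share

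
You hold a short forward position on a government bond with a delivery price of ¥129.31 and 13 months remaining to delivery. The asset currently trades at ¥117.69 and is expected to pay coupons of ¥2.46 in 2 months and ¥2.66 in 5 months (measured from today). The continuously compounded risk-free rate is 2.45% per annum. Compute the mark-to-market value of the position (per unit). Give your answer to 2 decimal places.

¥13.32

PV(remaining coupons) I = 2.46·e^(−0.0245·2/12) + 2.66·e^(−0.0245·5/12) = 5.0830
Current forward F = (S − I)·e^(rT) = (117.69 − 5.0830)·e^(0.0245·13/12) = 112.6070 × 1.026897 = 115.6358
Value (long) = (F − K)·e^(−rT) = (115.6358 − 129.31) × 0.973807 = -13.3160
Short position value = −(long value) = ¥13.32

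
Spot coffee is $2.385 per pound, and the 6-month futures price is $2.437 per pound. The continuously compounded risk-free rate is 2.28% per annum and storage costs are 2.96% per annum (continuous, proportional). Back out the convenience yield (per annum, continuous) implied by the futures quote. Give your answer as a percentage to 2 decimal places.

F = S·e^((r+u−y)T) ⇒ (r+u−y) = ln(F/S)/T
ln(2.437/2.385) = 0.021569; /T ⇒ 0.043138
y = r + u − ln(F/S)/T = 0.0228 + 0.0296 − 0.043138 = 0.009262
y = 0.93%

0.93%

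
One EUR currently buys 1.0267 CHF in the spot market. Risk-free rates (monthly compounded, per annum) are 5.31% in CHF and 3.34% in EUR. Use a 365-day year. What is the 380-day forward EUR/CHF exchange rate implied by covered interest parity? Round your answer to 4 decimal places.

1.0479

By covered interest parity, F = S · (1+r_CHF/12)^(12T) / (1+r_EUR/12)^(12T)
= 1.0267 × 1.056710 / 1.035334 = 1.0267 × 1.020646
F = 1.0479 CHF per EUR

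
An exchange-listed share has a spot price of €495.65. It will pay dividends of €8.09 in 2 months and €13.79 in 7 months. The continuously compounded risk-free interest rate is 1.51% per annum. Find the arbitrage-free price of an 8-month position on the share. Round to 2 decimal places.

€478.71

PV(dividends) I = 8.09·e^(−0.0151·2/12) + 13.79·e^(−0.0151·7/12)
I = 8.0697 + 13.6691 = 21.7388
F = (S − I)·e^(rT) = (495.65 − 21.7388) · e^(0.0151·8/12)
= 473.9112 · e^0.010067 = 473.9112 × 1.010118 = €478.71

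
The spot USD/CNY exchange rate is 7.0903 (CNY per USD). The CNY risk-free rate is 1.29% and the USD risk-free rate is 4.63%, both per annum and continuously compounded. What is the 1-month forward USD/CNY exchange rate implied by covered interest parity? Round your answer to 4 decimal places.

F = S·e^((r_CNY − r_USD)T) = 7.0903 · e^((0.0129 − 0.0463) × 1/12)
= 7.0903 · e^-0.002783 = 7.0903 × 0.997221
F = 7.0706 CNY per USD

7.0706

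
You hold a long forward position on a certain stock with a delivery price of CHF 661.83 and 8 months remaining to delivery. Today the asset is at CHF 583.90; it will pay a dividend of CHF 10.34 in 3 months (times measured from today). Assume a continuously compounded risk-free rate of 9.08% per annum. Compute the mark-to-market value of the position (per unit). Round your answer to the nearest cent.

PV(remaining dividends) I = 10.34·e^(−0.0908·3/12) = 10.1079
Current forward F = (S − I)·e^(rT) = (583.90 − 10.1079)·e^(0.0908·8/12) = 573.7921 × 1.062403 = 609.5984
Value (long) = (F − K)·e^(−rT) = (609.5984 − 661.83) × 0.941262 = -49.1636
Value = -CHF 49.16

-CHF 49.16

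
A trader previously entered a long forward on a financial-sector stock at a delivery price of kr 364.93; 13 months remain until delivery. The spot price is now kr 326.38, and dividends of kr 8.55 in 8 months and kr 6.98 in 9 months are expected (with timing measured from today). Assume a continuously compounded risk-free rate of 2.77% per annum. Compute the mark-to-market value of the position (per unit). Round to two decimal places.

PV(remaining dividends) I = 8.55·e^(−0.0277·8/12) + 6.98·e^(−0.0277·9/12) = 15.2300
Current forward F = (S − I)·e^(rT) = (326.38 − 15.2300)·e^(0.0277·13/12) = 311.1500 × 1.030463 = 320.6286
Value (long) = (F − K)·e^(−rT) = (320.6286 − 364.93) × 0.970437 = -42.9917
Value = -kr 42.99

-kr 42.99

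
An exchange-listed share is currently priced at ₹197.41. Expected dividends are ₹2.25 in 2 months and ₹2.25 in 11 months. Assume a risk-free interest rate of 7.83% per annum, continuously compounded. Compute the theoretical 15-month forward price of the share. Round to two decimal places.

₹212.95

PV(dividends) I = 2.25·e^(−0.0783·2/12) + 2.25·e^(−0.0783·11/12)
I = 2.2208 + 2.0942 = 4.3150
F = (S − I)·e^(rT) = (197.41 − 4.3150) · e^(0.0783·15/12)
= 193.0950 · e^0.097875 = 193.0950 × 1.102825 = ₹212.95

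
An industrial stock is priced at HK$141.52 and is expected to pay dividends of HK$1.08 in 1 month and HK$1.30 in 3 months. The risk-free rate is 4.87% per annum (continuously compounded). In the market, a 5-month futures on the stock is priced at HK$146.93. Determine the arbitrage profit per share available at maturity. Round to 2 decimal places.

HK$4.92 per share

PV(dividends) I = 1.08·e^(−0.0487·1/12) + 1.30·e^(−0.0487·3/12) = 2.3599
Fair futures F* = (S − I)·e^(rT) = (141.52 − 2.3599)·e^0.020292 = 139.1601 × 1.020499 = 142.0127
Market HK$146.93 > fair 142.0127: forward overpriced → cash-and-carry (borrow at r, buy the stock and collect the dividends, short the forward).
Profit at T = |F_mkt − F*| = |146.93 − 142.0127| = HK$4.92 per share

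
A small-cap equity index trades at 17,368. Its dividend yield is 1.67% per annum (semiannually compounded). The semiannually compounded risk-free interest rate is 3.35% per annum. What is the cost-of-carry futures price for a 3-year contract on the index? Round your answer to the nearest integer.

F = S · (1+r/2)^(2T) / (1+q/2)^(2T)
= 17368 × 1.104804 / 1.051158 = 17368 × 1.051035
F = 18,254

18,254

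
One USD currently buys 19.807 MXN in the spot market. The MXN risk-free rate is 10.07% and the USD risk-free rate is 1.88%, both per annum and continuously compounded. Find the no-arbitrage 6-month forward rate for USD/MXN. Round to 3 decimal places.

20.635

F = S·e^((r_MXN − r_USD)T) = 19.807 · e^((0.1007 − 0.0188) × 6/12)
= 19.807 · e^0.040950 = 19.807 × 1.041800
F = 20.635 MXN per USD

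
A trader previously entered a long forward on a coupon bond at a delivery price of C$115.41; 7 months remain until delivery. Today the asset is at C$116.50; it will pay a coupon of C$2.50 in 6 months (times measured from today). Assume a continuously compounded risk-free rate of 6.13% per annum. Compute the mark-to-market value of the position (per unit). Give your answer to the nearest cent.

PV(remaining coupons) I = 2.50·e^(−0.0613·6/12) = 2.4245
Current forward F = (S − I)·e^(rT) = (116.50 − 2.4245)·e^(0.0613·7/12) = 114.0755 × 1.036405 = 118.2284
Value (long) = (F − K)·e^(−rT) = (118.2284 − 115.41) × 0.964873 = 2.7194
Value = C$2.72

C$2.72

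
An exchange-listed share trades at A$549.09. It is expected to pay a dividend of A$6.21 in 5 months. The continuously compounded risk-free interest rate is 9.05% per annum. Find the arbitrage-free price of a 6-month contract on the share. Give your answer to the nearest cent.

A$568.25

PV(dividends) I = 6.21·e^(−0.0905·5/12)
I = 5.9802
F = (S − I)·e^(rT) = (549.09 − 5.9802) · e^(0.0905·6/12)
= 543.1098 · e^0.045250 = 543.1098 × 1.046289 = A$568.25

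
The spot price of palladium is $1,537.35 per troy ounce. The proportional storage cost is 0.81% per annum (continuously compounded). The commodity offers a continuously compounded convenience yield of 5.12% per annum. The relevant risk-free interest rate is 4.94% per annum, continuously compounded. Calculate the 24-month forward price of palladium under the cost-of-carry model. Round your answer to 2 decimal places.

$1,556.84 per troy ounce

Net carry = r + u − y = 0.0494 + 0.0081 − 0.0512 = 0.0063
F = S·e^((r+u−y)T) = 1537.35 · e^(0.0063 × 24/12) = 1537.35 · e^0.01260000
= 1537.35 × 1.01267971 = $1,556.84 per troy ounce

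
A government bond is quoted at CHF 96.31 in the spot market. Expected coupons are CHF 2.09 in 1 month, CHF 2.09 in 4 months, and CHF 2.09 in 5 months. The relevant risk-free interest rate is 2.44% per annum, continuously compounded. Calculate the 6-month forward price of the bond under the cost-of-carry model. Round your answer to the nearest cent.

PV(coupons) I = 2.09·e^(−0.0244·1/12) + 2.09·e^(−0.0244·4/12) + 2.09·e^(−0.0244·5/12)
I = 2.0858 + 2.0731 + 2.0689 = 6.2278
F = (S − I)·e^(rT) = (96.31 − 6.2278) · e^(0.0244·6/12)
= 90.0822 · e^0.012200 = 90.0822 × 1.012275 = CHF 91.19

CHF 91.19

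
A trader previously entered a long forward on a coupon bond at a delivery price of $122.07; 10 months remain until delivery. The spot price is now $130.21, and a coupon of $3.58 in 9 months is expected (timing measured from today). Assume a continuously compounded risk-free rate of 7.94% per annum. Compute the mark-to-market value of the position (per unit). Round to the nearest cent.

$12.58

PV(remaining coupons) I = 3.58·e^(−0.0794·9/12) = 3.3730
Current forward F = (S − I)·e^(rT) = (130.21 − 3.3730)·e^(0.0794·10/12) = 126.8370 × 1.068405 = 135.5133
Value (long) = (F − K)·e^(−rT) = (135.5133 − 122.07) × 0.935975 = 12.5826
Value = $12.58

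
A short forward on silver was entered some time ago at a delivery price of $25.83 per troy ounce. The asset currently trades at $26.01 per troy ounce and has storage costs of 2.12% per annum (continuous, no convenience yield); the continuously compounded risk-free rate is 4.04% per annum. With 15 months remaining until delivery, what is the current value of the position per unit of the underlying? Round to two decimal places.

-$2.15 per troy ounce

Current fair forward for the remaining 15 months: F = S·e^((r + u)·T), (r + u) = 0.0404 + 0.0212 = 0.0616
F = 26.01 · e^(0.0616 × 15/12) = 26.01 × 1.080042 = 28.0919
Value of long forward = (F − K)·e^(−rT) = (28.0919 − 25.83) · e^(−0.0404·15/12)
= 2.2619 × 0.950754 = 2.15
Short position value = −(long value) = -$2.15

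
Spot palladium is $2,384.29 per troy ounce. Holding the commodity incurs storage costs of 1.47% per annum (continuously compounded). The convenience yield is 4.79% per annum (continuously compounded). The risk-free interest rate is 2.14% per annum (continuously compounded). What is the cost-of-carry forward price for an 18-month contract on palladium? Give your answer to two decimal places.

Net carry = r + u − y = 0.0214 + 0.0147 − 0.0479 = -0.0118
F = S·e^((r+u−y)T) = 2384.29 · e^(-0.0118 × 18/12) = 2384.29 · e^-0.01770000
= 2384.29 × 0.98245572 = $2,342.46 per troy ounce

$2,342.46 per troy ounce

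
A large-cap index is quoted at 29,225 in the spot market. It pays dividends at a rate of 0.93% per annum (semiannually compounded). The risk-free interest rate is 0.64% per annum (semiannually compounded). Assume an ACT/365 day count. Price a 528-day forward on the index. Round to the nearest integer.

29,103

F = S · (1+r/2)^(2T) / (1+q/2)^(2T)
= 29225 × 1.009286 / 1.013512 = 29225 × 0.995830
F = 29,103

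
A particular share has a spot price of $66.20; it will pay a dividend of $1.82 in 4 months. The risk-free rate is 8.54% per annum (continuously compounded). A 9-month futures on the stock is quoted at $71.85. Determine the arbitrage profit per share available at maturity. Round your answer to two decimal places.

PV(dividends) I = 1.82·e^(−0.0854·4/12) = 1.7689
Fair futures F* = (S − I)·e^(rT) = (66.20 − 1.7689)·e^0.064050 = 64.4311 × 1.066146 = 68.6930
Market $71.85 > fair 68.6930: forward overpriced → cash-and-carry (borrow at r, buy the stock and collect the dividends, short the forward).
Profit at T = |F_mkt − F*| = |71.85 − 68.6930| = $3.16 per share

$3.16 per share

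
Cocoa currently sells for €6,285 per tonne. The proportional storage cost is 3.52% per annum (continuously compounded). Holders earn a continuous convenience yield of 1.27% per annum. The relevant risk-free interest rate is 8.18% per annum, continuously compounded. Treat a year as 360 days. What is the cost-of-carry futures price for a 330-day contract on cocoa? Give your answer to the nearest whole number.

Net carry = r + u − y = 0.0818 + 0.0352 − 0.0127 = 0.1043
F = S·e^((r+u−y)T) = 6285 · e^(0.1043 × 330/360) = 6285 · e^0.095608
= 6285 × 1.100328 = €6,916 per tonne

€6,916 per tonne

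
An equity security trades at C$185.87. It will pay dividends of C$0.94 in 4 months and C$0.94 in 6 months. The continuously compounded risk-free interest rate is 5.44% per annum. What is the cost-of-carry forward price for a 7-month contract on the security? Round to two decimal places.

PV(dividends) I = 0.94·e^(−0.0544·4/12) + 0.94·e^(−0.0544·6/12)
I = 0.9231 + 0.9148 = 1.8379
F = (S − I)·e^(rT) = (185.87 − 1.8379) · e^(0.0544·7/12)
= 184.0321 · e^0.031733 = 184.0321 × 1.032242 = C$189.97

C$189.97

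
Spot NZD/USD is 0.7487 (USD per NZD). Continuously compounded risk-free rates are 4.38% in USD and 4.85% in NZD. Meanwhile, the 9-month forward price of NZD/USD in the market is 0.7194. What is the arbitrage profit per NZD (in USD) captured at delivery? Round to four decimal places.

Fair forward: F* = S·e^(carry·T), with carry = (r_USD − r_NZD) = 0.0438 − 0.0485 = -0.0047
F* = 0.7487 · e^(-0.0047 × 9/12) = 0.7487 · e^-0.003525 = 0.7487 × 0.996481 = 0.7461
Market 0.7194 < fair 0.7461: forward underpriced → reverse cash-and-carry (short spot, go long the forward).
At maturity, profit = |F_mkt − F*| = |0.7194 − 0.7461| = 0.0267 per NZD (in USD)

0.0267 per NZD (in USD)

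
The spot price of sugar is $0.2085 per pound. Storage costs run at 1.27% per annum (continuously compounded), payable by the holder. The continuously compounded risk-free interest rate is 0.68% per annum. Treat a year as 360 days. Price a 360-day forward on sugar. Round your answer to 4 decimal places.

$0.2126 per pound

Net carry = r + u − y = 0.0068 + 0.0127 − 0.0000 = 0.0195
F = S·e^((r+u−y)T) = 0.2085 · e^(0.0195 × 360/360) = 0.2085 · e^0.019500
= 0.2085 × 1.019691 = $0.2126 per pound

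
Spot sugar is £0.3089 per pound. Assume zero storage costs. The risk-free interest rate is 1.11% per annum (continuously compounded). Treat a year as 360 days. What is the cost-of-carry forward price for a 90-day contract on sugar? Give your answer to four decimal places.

£0.3098 per pound

F = S·e^(rT) = 0.3089 · e^(0.0111 × 90/360) = 0.3089 · e^0.002775
= 0.3089 × 1.002779 = £0.3098 per pound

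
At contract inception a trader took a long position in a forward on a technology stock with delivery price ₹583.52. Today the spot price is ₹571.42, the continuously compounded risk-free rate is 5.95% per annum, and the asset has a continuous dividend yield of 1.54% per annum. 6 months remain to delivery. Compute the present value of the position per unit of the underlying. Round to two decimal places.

₹0.62

Current fair forward for the remaining 6 months: F = S·e^((r − q)·T), (r − q) = 0.0595 − 0.0154 = 0.0441
F = 571.42 · e^(0.0441 × 6/12) = 571.42 × 1.022295 = 584.1598
Value of long forward = (F − K)·e^(−rT) = (584.1598 − 583.52) · e^(−0.0595·6/12)
= 0.6398 × 0.970688 = 0.62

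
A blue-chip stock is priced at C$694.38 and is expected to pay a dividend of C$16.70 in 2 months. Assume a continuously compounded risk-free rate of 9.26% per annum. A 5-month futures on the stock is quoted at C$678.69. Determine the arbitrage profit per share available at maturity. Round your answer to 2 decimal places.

C$25.91 per share

PV(dividends) I = 16.70·e^(−0.0926·2/12) = 16.4442
Fair futures F* = (S − I)·e^(rT) = (694.38 − 16.4442)·e^0.038583 = 677.9358 × 1.039337 = 704.6038
Market C$678.69 < fair 704.6038: forward underpriced → reverse cash-and-carry (short the stock, invest proceeds at r, pay the dividends, go long the forward).
Profit at T = |F_mkt − F*| = |678.69 − 704.6038| = C$25.91 per share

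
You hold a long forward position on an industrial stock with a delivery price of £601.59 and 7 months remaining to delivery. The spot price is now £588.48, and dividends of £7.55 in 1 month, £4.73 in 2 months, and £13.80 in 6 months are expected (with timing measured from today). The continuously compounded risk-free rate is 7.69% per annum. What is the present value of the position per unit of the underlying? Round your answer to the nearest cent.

PV(remaining dividends) I = 7.55·e^(−0.0769·1/12) + 4.73·e^(−0.0769·2/12) + 13.80·e^(−0.0769·6/12) = 25.4510
Current forward F = (S − I)·e^(rT) = (588.48 − 25.4510)·e^(0.0769·7/12) = 563.0290 × 1.045880 = 588.8608
Value (long) = (F − K)·e^(−rT) = (588.8608 − 601.59) × 0.956133 = -12.1708
Value = -£12.17

-£12.17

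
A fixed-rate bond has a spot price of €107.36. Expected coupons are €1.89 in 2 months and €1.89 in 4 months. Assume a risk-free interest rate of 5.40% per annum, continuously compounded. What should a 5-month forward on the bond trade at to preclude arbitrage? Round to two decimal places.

€105.99

PV(coupons) I = 1.89·e^(−0.0540·2/12) + 1.89·e^(−0.0540·4/12)
I = 1.8731 + 1.8563 = 3.7294
F = (S − I)·e^(rT) = (107.36 − 3.7294) · e^(0.0540·5/12)
= 103.6306 · e^0.022500 = 103.6306 × 1.022755 = €105.99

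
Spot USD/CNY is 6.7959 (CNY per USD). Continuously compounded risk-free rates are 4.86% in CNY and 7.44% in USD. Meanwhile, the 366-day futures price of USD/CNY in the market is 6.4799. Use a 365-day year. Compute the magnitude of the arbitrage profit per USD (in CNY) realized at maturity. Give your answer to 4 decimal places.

0.1424 per USD (in CNY)

Fair futures: F* = S·e^(carry·T), with carry = (r_CNY − r_USD) = 0.0486 − 0.0744 = -0.0258
F* = 6.7959 · e^(-0.0258 × 366/365) = 6.7959 · e^-0.025871 = 6.7959 × 0.974461 = 6.6223
Market 6.4799 < fair 6.6223: forward underpriced → reverse cash-and-carry (short spot, go long the forward).
At maturity, profit = |F_mkt − F*| = |6.4799 − 6.6223| = 0.1424 per USD (in CNY)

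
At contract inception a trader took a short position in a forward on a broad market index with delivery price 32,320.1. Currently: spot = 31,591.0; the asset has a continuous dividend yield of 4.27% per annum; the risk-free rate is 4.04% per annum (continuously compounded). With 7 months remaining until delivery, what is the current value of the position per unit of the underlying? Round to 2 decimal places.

Current fair forward for the remaining 7 months: F = S·e^((r − q)·T), (r − q) = 0.0404 − 0.0427 = -0.0023
F = 31591.0 · e^(-0.0023 × 7/12) = 31591.0 × 0.99865923 = 31548.6437
Value of long forward = (F − K)·e^(−rT) = (31548.6437 − 32320.1) · e^(−0.0404·7/12)
= -771.4563 × 0.97670886 = -753.49
Short position value = −(long value) = 753.49

753.49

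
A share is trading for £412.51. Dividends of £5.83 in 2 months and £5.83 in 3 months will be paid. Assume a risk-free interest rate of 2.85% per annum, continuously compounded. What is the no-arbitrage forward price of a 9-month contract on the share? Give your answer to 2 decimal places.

£409.58

PV(dividends) I = 5.83·e^(−0.0285·2/12) + 5.83·e^(−0.0285·3/12)
I = 5.8024 + 5.7886 = 11.5910
F = (S − I)·e^(rT) = (412.51 − 11.5910) · e^(0.0285·9/12)
= 400.9190 · e^0.021375 = 400.9190 × 1.021605 = £409.58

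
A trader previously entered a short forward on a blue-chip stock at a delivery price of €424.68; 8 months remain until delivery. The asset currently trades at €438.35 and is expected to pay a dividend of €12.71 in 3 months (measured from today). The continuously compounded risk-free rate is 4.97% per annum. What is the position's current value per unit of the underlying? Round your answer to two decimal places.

-€14.96

PV(remaining dividends) I = 12.71·e^(−0.0497·3/12) = 12.5531
Current forward F = (S − I)·e^(rT) = (438.35 − 12.5531)·e^(0.0497·8/12) = 425.7969 × 1.033688 = 440.1411
Value (long) = (F − K)·e^(−rT) = (440.1411 − 424.68) × 0.967410 = 14.9572
Short position value = −(long value) = -€14.96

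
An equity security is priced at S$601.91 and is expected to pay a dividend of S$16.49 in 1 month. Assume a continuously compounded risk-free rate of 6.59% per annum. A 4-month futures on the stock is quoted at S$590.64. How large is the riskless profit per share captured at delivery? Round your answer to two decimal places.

S$7.87 per share

PV(dividends) I = 16.49·e^(−0.0659·1/12) = 16.3997
Fair futures F* = (S − I)·e^(rT) = (601.91 − 16.3997)·e^0.021967 = 585.5103 × 1.022210 = 598.5145
Market S$590.64 < fair 598.5145: forward underpriced → reverse cash-and-carry (short the stock, invest proceeds at r, pay the dividends, go long the forward).
Profit at T = |F_mkt − F*| = |590.64 − 598.5145| = S$7.87 per share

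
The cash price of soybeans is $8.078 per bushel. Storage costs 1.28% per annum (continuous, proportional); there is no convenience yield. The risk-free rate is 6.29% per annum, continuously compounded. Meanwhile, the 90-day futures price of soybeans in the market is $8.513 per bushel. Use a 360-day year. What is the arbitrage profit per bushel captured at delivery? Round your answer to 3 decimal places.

$0.281 per bushel

Fair futures: F* = S·e^(carry·T), with carry = (r + u) = 0.0629 + 0.0128 = 0.0757
F* = 8.078 · e^(0.0757 × 90/360) = 8.078 · e^0.018925 = 8.078 × 1.019105 = $8.2323
Market $8.513 > fair $8.2323: forward overpriced → cash-and-carry (buy spot, short the forward).
At maturity, profit = |F_mkt − F*| = |8.513 − 8.2323| = $0.281 per bushel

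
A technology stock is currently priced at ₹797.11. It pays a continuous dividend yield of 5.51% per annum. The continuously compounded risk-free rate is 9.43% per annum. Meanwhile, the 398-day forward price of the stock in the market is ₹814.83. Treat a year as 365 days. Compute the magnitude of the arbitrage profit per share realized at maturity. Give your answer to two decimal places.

₹17.09 per share

Fair forward: F* = S·e^(carry·T), with carry = (r − q) = 0.0943 − 0.0551 = 0.0392
F* = 797.11 · e^(0.0392 × 398/365) = 797.11 · e^0.042744 = 797.11 × 1.043671 = ₹831.9206
Market ₹814.83 < fair ₹831.9206: forward underpriced → reverse cash-and-carry (short spot, go long the forward).
At maturity, profit = |F_mkt − F*| = |814.83 − 831.9206| = ₹17.09 per share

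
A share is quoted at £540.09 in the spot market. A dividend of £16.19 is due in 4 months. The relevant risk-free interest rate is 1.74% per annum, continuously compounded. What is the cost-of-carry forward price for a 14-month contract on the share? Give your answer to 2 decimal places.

PV(dividends) I = 16.19·e^(−0.0174·4/12)
I = 16.0964
F = (S − I)·e^(rT) = (540.09 − 16.0964) · e^(0.0174·14/12)
= 523.9936 · e^0.020300 = 523.9936 × 1.020507 = £534.74

£534.74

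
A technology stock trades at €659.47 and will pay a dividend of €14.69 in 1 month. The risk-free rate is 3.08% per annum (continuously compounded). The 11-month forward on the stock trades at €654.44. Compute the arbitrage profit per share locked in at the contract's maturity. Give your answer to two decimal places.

PV(dividends) I = 14.69·e^(−0.0308·1/12) = 14.6523
Fair forward F* = (S − I)·e^(rT) = (659.47 − 14.6523)·e^0.028233 = 644.8177 × 1.028635 = 663.2821
Market €654.44 < fair 663.2821: forward underpriced → reverse cash-and-carry (short the stock, invest proceeds at r, pay the dividends, go long the forward).
Profit at T = |F_mkt − F*| = |654.44 − 663.2821| = €8.84 per share

€8.84 per share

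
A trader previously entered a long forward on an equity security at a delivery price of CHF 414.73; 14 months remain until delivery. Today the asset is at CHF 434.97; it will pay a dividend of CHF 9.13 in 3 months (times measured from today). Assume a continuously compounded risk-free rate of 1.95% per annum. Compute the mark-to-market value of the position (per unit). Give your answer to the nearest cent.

PV(remaining dividends) I = 9.13·e^(−0.0195·3/12) = 9.0856
Current forward F = (S − I)·e^(rT) = (434.97 − 9.0856)·e^(0.0195·14/12) = 425.8844 × 1.023011 = 435.6844
Value (long) = (F − K)·e^(−rT) = (435.6844 − 414.73) × 0.977507 = 20.4831
Value = CHF 20.48

CHF 20.48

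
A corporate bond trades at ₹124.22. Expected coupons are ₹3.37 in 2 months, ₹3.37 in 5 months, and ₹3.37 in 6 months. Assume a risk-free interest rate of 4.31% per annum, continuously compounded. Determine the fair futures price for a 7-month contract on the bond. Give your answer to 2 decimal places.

PV(coupons) I = 3.37·e^(−0.0431·2/12) + 3.37·e^(−0.0431·5/12) + 3.37·e^(−0.0431·6/12)
I = 3.3459 + 3.3100 + 3.2982 = 9.9541
F = (S − I)·e^(rT) = (124.22 − 9.9541) · e^(0.0431·7/12)
= 114.2659 · e^0.025142 = 114.2659 × 1.025461 = ₹117.18

₹117.18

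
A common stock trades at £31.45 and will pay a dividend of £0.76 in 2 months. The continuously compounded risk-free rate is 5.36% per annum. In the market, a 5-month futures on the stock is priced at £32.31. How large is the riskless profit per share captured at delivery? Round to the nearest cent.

PV(dividends) I = 0.76·e^(−0.0536·2/12) = 0.7532
Fair futures F* = (S − I)·e^(rT) = (31.45 − 0.7532)·e^0.022333 = 30.6968 × 1.022584 = 31.3901
Market £32.31 > fair 31.3901: forward overpriced → cash-and-carry (borrow at r, buy the stock and collect the dividends, short the forward).
Profit at T = |F_mkt − F*| = |32.31 − 31.3901| = £0.92 per share

£0.92 per share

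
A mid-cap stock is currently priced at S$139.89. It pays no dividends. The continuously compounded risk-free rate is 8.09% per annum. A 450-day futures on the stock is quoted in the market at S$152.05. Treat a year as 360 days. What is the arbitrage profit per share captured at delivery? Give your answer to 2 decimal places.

S$2.73 per share

Fair futures: F* = S·e^(carry·T), with carry = r = 0.0809
F* = 139.89 · e^(0.0809 × 450/360) = 139.89 · e^0.101125 = 139.89 × 1.106415 = S$154.7764
Market S$152.05 < fair S$154.7764: forward underpriced → reverse cash-and-carry (short spot, go long the forward).
At maturity, profit = |F_mkt − F*| = |152.05 − 154.7764| = S$2.73 per share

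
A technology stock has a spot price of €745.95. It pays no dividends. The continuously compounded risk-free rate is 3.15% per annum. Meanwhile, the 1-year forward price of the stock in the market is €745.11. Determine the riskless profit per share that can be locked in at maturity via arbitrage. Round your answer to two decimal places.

Fair forward: F* = S·e^(carry·T), with carry = r = 0.0315
F* = 745.95 · e^(0.0315 × 1) = 745.95 · e^0.031500 = 745.95 × 1.032001 = €769.8211
Market €745.11 < fair €769.8211: forward underpriced → reverse cash-and-carry (short spot, go long the forward).
At maturity, profit = |F_mkt − F*| = |745.11 − 769.8211| = €24.71 per share

€24.71 per share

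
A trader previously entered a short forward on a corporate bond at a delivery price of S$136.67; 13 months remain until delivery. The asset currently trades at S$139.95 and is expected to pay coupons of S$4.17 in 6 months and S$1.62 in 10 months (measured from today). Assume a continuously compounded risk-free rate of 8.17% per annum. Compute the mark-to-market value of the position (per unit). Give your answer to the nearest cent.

PV(remaining coupons) I = 4.17·e^(−0.0817·6/12) + 1.62·e^(−0.0817·10/12) = 5.5165
Current forward F = (S − I)·e^(rT) = (139.95 − 5.5165)·e^(0.0817·13/12) = 134.4335 × 1.092543 = 146.8744
Value (long) = (F − K)·e^(−rT) = (146.8744 − 136.67) × 0.915295 = 9.3400
Short position value = −(long value) = -S$9.34

-S$9.34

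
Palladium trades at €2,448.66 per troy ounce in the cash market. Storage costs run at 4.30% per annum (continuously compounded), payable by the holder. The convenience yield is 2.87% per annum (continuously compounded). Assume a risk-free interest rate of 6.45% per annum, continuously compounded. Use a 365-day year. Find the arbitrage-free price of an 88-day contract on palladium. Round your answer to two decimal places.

€2,495.63 per troy ounce

Net carry = r + u − y = 0.0645 + 0.0430 − 0.0287 = 0.0788
F = S·e^((r+u−y)T) = 2448.66 · e^(0.0788 × 88/365) = 2448.66 · e^0.01899836
= 2448.66 × 1.01917998 = €2,495.63 per troy ounce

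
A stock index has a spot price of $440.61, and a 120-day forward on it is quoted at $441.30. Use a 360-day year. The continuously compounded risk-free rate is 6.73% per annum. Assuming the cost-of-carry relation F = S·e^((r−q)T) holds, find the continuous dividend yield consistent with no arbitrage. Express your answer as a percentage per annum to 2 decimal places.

6.26%

From F = S·e^((r−q)T): (r − q) = ln(F/S)/T
ln(441.30/440.61) = ln(1.001566) = 0.001565
(r − q) = 0.001565 / (120/360) = 0.004695
q = r − ln(F/S)/T = 0.0673 − 0.004695 = 0.062605
q = 6.26%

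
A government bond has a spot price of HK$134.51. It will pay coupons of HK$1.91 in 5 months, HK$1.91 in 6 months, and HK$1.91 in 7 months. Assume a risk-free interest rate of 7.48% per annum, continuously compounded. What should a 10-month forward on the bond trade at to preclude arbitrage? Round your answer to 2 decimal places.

HK$137.29

PV(coupons) I = 1.91·e^(−0.0748·5/12) + 1.91·e^(−0.0748·6/12) + 1.91·e^(−0.0748·7/12)
I = 1.8514 + 1.8399 + 1.8285 = 5.5198
F = (S − I)·e^(rT) = (134.51 − 5.5198) · e^(0.0748·10/12)
= 128.9902 · e^0.062333 = 128.9902 × 1.064317 = HK$137.29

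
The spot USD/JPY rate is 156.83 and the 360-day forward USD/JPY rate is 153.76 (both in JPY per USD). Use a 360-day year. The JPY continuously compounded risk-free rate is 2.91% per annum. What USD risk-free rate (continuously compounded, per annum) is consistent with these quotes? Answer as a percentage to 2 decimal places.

4.89%

F = S·e^((r_JPY − r_USD)T) ⇒ r_USD = r_JPY − ln(F/S)/T
ln(153.76/156.83) = -0.019769; /(360/360) = -0.019769
r_USD = 0.0291 + 0.019769 = 0.048869
r_USD = 4.89%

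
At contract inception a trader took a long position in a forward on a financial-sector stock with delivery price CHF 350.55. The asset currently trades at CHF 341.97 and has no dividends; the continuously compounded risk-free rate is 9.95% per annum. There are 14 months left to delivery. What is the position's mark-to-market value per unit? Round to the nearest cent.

Current fair forward for the remaining 14 months: F = S·e^(r·T), r = 0.0995
F = 341.97 · e^(0.0995 × 14/12) = 341.97 × 1.123089 = 384.0627
Value of long forward = (F − K)·e^(−rT) = (384.0627 − 350.55) · e^(−0.0995·14/12)
= 33.5127 × 0.890401 = 29.84

CHF 29.84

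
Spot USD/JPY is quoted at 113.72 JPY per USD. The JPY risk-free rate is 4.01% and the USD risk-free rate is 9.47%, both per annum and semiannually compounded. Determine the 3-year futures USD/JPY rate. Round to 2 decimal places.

97.05

By covered interest parity, F = S · (1+r_JPY/2)^(2T) / (1+r_USD/2)^(2T)
= 113.72 × 1.126494 / 1.319930 = 113.72 × 0.853450
F = 97.05 JPY per USD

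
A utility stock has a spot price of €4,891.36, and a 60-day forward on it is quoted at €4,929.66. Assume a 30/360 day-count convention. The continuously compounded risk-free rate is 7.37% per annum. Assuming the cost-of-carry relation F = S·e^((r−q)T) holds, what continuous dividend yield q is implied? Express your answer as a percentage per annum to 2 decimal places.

From F = S·e^((r−q)T): (r − q) = ln(F/S)/T
ln(4929.66/4891.36) = ln(1.007830) = 0.007800
(r − q) = 0.007800 / (60/360) = 0.046800
q = r − ln(F/S)/T = 0.0737 − 0.046800 = 0.026900
q = 2.69%

2.69%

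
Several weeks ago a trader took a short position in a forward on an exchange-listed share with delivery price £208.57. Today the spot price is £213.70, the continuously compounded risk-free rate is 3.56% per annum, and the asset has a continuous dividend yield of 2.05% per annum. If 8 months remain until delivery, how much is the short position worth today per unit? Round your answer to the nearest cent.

Current fair forward for the remaining 8 months: F = S·e^((r − q)·T), (r − q) = 0.0356 − 0.0205 = 0.0151
F = 213.70 · e^(0.0151 × 8/12) = 213.70 × 1.010118 = 215.8622
Value of long forward = (F − K)·e^(−rT) = (215.8622 − 208.57) · e^(−0.0356·8/12)
= 7.2922 × 0.976546 = 7.12
Short position value = −(long value) = -£7.12

-£7.12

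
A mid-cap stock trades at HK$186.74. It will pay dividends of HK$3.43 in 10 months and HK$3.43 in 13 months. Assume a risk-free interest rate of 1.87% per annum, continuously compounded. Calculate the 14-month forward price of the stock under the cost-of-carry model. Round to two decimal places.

HK$183.97

PV(dividends) I = 3.43·e^(−0.0187·10/12) + 3.43·e^(−0.0187·13/12)
I = 3.3770 + 3.3612 = 6.7382
F = (S − I)·e^(rT) = (186.74 − 6.7382) · e^(0.0187·14/12)
= 180.0018 · e^0.021817 = 180.0018 × 1.022057 = HK$183.97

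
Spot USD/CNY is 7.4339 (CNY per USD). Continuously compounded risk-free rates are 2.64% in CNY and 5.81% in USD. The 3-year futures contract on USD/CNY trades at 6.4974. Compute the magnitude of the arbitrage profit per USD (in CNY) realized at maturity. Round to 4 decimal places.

Fair futures: F* = S·e^(carry·T), with carry = (r_CNY − r_USD) = 0.0264 − 0.0581 = -0.0317
F* = 7.4339 · e^(-0.0317 × 3) = 7.4339 · e^-0.095100 = 7.4339 × 0.909282 = 6.7595
Market 6.4974 < fair 6.7595: forward underpriced → reverse cash-and-carry (short spot, go long the forward).
At maturity, profit = |F_mkt − F*| = |6.4974 − 6.7595| = 0.2621 per USD (in CNY)

0.2621 per USD (in CNY)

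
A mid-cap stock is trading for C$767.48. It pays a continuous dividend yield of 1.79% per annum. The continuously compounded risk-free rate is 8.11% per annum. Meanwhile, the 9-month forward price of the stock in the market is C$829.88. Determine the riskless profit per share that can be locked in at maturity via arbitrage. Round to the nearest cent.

Fair forward: F* = S·e^(carry·T), with carry = (r − q) = 0.0811 − 0.0179 = 0.0632
F* = 767.48 · e^(0.0632 × 9/12) = 767.48 · e^0.047400 = 767.48 × 1.048541 = C$804.7342
Market C$829.88 > fair C$804.7342: forward overpriced → cash-and-carry (buy spot, short the forward).
At maturity, profit = |F_mkt − F*| = |829.88 − 804.7342| = C$25.15 per share

C$25.15 per share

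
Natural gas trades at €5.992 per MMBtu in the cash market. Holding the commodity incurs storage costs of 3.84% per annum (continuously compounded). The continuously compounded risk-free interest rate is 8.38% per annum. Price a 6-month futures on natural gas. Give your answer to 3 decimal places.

Net carry = r + u − y = 0.0838 + 0.0384 − 0.0000 = 0.1222
F = S·e^((r+u−y)T) = 5.992 · e^(0.1222 × 6/12) = 5.992 · e^0.061100
= 5.992 × 1.063005 = €6.370 per MMBtu

€6.370 per MMBtu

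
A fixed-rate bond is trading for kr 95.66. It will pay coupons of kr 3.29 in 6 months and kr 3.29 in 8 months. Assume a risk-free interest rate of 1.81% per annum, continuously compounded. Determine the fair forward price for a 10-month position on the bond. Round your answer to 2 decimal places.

kr 90.50

PV(coupons) I = 3.29·e^(−0.0181·6/12) + 3.29·e^(−0.0181·8/12)
I = 3.2604 + 3.2505 = 6.5109
F = (S − I)·e^(rT) = (95.66 − 6.5109) · e^(0.0181·10/12)
= 89.1491 · e^0.015083 = 89.1491 × 1.015197 = kr 90.50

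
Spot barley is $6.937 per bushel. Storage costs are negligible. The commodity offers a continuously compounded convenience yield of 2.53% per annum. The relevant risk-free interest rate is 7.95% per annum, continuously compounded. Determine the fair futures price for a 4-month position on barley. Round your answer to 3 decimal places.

$7.063 per bushel

Net carry = r + u − y = 0.0795 + 0.0000 − 0.0253 = 0.0542
F = S·e^((r+u−y)T) = 6.937 · e^(0.0542 × 4/12) = 6.937 · e^0.018067
= 6.937 × 1.018231 = $7.063 per bushel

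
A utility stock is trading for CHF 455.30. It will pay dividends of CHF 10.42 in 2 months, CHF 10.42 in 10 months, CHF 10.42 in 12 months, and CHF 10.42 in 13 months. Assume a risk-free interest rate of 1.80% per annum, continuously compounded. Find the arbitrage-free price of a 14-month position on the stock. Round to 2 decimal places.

CHF 422.98

PV(dividends) I = 10.42·e^(−0.0180·2/12) + 10.42·e^(−0.0180·10/12) + 10.42·e^(−0.0180·12/12) + 10.42·e^(−0.0180·13/12)
I = 10.3888 + 10.2649 + 10.2341 + 10.2188 = 41.1066
F = (S − I)·e^(rT) = (455.30 − 41.1066) · e^(0.0180·14/12)
= 414.1934 · e^0.021000 = 414.1934 × 1.021222 = CHF 422.98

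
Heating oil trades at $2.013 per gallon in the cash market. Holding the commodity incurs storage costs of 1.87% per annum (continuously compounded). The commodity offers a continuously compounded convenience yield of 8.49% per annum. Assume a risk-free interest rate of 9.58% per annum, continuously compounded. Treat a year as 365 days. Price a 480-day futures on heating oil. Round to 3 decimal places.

Net carry = r + u − y = 0.0958 + 0.0187 − 0.0849 = 0.0296
F = S·e^((r+u−y)T) = 2.013 · e^(0.0296 × 480/365) = 2.013 · e^0.038926
= 2.013 × 1.039694 = $2.093 per gallon

$2.093 per gallon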